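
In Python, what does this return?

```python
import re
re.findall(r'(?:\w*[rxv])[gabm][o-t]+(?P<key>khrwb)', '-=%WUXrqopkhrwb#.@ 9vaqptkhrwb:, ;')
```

['khrwb']

Pattern: zero or more of a word character, then one of [rxv] (non-capturing group); then one of [gabm], then one or more of a character in [o-t]; then the literal 'kh', then the literal 'rwb' (captured as 'key').
Scanning left to right: at [19:30] match '9vaqptkhrwb', group 1 = 'khrwb'.
With a single group, `findall` returns only what that group captured — 1 item.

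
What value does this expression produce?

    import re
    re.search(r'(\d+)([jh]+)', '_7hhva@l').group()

'7hh'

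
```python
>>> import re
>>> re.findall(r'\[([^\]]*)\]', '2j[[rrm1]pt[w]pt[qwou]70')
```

['[rrm1', 'w', 'qwou']

Matches: at [2:9] match '[[rrm1]', group 1 = '[rrm1'; at [11:14] match '[w]', group 1 = 'w'; at [16:22] match '[qwou]', group 1 = 'qwou'.
One capturing group, so `findall` returns just the captured substring from each match — 3 in all.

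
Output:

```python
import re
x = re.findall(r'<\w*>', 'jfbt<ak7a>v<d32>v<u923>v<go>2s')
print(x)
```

['<ak7a>', '<d32>', '<u923>', '<go>']

Since nothing is captured, `findall` lists the 4 matched substrings directly.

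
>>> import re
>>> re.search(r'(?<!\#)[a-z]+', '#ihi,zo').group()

`(?!…)`/`(?<!…)` only lets a position through if the neighbouring text does NOT match; no characters are consumed.
`search` walks the string left to right and returns the first match it finds.
The match spans [2:4] → 'hi'.

'hi'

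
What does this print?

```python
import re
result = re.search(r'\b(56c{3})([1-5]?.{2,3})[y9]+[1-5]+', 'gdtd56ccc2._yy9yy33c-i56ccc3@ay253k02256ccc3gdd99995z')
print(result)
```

This matches a word boundary (`\b`, zero-width); then the literal '56', then exactly 3 of the literal 'c' (captured); then optionally a character in [1-5], then 2 to 3 of any character (captured); then one or more of one of [y9]; then one or more of a character in [1-5].
Here no position works, so the call returns None.

None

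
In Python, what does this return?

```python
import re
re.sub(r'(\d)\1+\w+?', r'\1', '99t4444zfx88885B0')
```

'94fx8B0'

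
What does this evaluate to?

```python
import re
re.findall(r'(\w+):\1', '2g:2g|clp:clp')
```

['2g', 'clp']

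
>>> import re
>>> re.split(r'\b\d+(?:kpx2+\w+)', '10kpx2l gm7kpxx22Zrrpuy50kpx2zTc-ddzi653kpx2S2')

['', ' gm7kpxx22Zrrpuy50kpx2zTc-ddzi653kpx2S2']

Pattern: a word boundary (`\b`, zero-width); then one or more of a digit; then the literal 'kpx', then one or more of a literal '2', then one or more of a word character (non-capturing group).
The string is cut at each match, leaving 2 pieces.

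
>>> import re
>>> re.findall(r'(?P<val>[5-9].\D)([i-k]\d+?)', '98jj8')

[('98j', 'j8')]

This matches a character in [5-9], then any character, then a non-digit (captured as 'val'); then a character in [i-k], then one or more of a digit (lazy) (captured).
2 groups means the one result is a tuple of 2 captured strings — 1 here.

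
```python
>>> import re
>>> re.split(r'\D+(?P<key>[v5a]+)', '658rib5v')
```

Pattern: one or more of a non-digit; then one or more of one of [v5a] (captured as 'key').
Matches to split on: at [3:8] → 'rib5v'.
The group in the pattern means `split` returns the separators' captures alongside the pieces.

['658', '5v', '']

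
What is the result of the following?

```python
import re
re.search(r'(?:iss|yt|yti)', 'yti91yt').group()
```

'yt'

The regex engine tests alternatives in the order written; an earlier branch that matches wins even if a later one would match more.
`re.search` scans for the first position where the pattern succeeds.
The match spans [0:2] → 'yt'.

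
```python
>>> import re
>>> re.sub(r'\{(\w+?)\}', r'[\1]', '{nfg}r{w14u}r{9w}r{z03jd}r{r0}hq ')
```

The replacement refers to a captured group, so each match is rewritten using its own captured text.

'[nfg]r[w14u]r[9w]r[z03jd]r[r0]hq '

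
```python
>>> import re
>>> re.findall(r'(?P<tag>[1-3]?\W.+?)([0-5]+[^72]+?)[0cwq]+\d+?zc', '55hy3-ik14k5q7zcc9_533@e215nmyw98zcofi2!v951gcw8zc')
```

The pattern matches optionally a character in [1-3], then a non-word character, then one or more of any character (lazy) (captured as 'tag'); then one or more of a character in [0-5], then one or more of any character except [72] (lazy) (captured); then one or more of one of [0cwq], then one or more of a digit (lazy), then the literal 'zc'.
Lazy quantifiers expand one character at a time until the remainder of the pattern can match.
Matches: at [4:16] match '3-ik14k5q7zc', groups = ('3-ik', '14k5'); at [21:35] match '3@e215nmyw98zc', groups = ('3@e', '215nmy'); at [38:50] match '2!v951gcw8zc', groups = ('2!v9', '51g').
2 groups means each result is a tuple of 2 captured strings — 3 here.

[('3-ik', '14k5'), ('3@e', '215nmy'), ('2!v9', '51g')]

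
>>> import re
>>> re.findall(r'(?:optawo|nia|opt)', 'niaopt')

['nia', 'opt']

Matches: at [0:3] → 'nia'; at [3:6] → 'opt'.
`findall` yields the raw match text (2 of them) because the pattern has no groups.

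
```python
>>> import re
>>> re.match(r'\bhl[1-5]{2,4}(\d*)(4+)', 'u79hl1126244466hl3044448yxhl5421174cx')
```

None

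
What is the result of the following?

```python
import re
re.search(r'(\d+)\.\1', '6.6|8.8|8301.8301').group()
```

'6.6'

`\1` has to match the exact text group 1 already captured.
The match spans [0:3] → '6.6'.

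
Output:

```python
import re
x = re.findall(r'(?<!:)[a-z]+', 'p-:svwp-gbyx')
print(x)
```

`(?!…)`/`(?<!…)` only lets a position through if the neighbouring text does NOT match; no characters are consumed.
Walking the string: at [0:1] → 'p'; at [4:7] → 'vwp'; at [8:12] → 'gbyx'.
With no groups in the pattern, `findall` gives back each whole match — 3 here.

['p', 'vwp', 'gbyx']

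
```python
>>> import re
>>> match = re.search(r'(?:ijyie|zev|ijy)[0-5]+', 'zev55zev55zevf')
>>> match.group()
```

'zev55'

`re.search` scans for the first position where the pattern succeeds.
The match spans [0:5] → 'zev55'.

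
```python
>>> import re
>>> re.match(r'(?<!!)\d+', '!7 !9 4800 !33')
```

None

Because the assertion is negative and zero-width, positions next to the forbidden text are skipped.
`match` is anchored at position 0; if the pattern doesn't fit there, it returns None.
Here the string doesn't start with a match, so the call returns None.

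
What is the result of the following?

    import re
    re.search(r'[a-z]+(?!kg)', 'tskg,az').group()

`(?!…)`/`(?<!…)` only lets a position through if the neighbouring text does NOT match; no characters are consumed.
The match spans [0:4] → 'tskg'.

'tskg'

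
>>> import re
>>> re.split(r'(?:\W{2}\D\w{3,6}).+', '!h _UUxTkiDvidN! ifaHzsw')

['!h _UUxTkiDvidN', '']

Splitting on the pattern gives 2 pieces.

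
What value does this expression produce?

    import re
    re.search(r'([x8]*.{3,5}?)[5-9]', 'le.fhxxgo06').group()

This matches zero or more of one of [x8], then 3 to 5 of any character (lazy) (captured); then a character in [5-9].
`re.search` tries every starting position until one works.
The match spans [5:11] → 'xxgo06'.
Captured: group 1 = 'xxgo0'.

'xxgo06'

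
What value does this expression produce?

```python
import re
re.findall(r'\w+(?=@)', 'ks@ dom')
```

Because the assertion is zero-width, the text it checks is not consumed and won't appear in the result.
With no groups in the pattern, `findall` gives back each whole match — 1 here.

['ks']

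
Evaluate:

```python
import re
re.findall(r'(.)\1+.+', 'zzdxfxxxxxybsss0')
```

`\1` is not a pattern — it's the concrete string captured by group 1, re-applied verbatim.
`findall` collects group 1 from the one match (1 total).

['z']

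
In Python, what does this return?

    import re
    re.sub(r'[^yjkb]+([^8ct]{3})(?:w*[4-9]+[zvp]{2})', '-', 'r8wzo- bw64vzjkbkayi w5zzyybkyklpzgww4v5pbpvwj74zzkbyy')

This matches one or more of any character except [yjkb]; then exactly 3 of any character except [8ct] (captured); then zero or more of a literal 'w', then one or more of a character in [4-9], then exactly 2 of one of [zvp] (non-capturing group).
Matches: at [0:13] → 'r8wzo- bw64vz'; at [17:25] → 'ayi w5zz'; at [42:50] → 'pvwj74zz'.
Every occurrence is swapped for '-'.

'-jkbk-yybkyklpzgww4v5pb-kbyy'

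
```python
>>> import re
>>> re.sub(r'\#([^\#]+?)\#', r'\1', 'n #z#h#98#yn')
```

'n zh98yn'

Matches: at [2:5] → '#z#'; at [6:10] → '#98#'.
Each match is replaced using the text its own group 1 captured.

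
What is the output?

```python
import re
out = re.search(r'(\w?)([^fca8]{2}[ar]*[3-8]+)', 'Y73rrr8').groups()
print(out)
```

('Y', '73rrr8')

The match spans [0:7] → 'Y73rrr8'.
Captured: group 1 = 'Y', group 2 = '73rrr8'.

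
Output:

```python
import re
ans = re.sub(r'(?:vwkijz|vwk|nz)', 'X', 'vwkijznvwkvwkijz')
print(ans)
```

`|` is ordered: at each position the engine commits to the first alternative that works.
Each match is replaced by 'X'.

XnXX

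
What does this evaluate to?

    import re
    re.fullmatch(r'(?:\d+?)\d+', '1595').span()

(0, 4)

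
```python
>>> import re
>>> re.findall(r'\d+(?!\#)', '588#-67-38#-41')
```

['58', '67', '3', '41']

The negative lookaround is zero-width — it rules out positions where the adjacent text would match, without consuming anything.
Matches: at [0:2] → '58'; at [5:7] → '67'; at [8:9] → '3'; at [12:14] → '41'.
Since nothing is captured, `findall` lists the 4 matched substrings directly.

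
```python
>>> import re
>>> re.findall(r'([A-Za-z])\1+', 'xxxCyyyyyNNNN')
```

['x', 'y', 'N']

`\1` has to match the exact text group 1 already captured.
One capturing group, so `findall` returns just the captured substring from each match — 3 in all.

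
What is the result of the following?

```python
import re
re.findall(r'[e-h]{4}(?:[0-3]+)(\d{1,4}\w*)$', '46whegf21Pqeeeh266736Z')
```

The pattern matches exactly 4 of a character in [e-h]; then one or more of a character in [0-3] (non-capturing group); then 1 to 4 of a digit, then zero or more of a word character (captured); then anchored at the end.
With a single group, `findall` returns only what that group captured — 1 item.

['1Pqeeeh266736Z']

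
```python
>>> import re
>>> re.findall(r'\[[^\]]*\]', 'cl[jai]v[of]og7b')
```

Matches: at [2:7] → '[jai]'; at [8:12] → '[of]'.
With no groups in the pattern, `findall` gives back each whole match — 2 here.

['[jai]', '[of]']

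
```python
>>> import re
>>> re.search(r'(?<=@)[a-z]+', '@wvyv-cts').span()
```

The lookaround is zero-width — it requires the adjacent text to match without consuming it, so the asserted text isn't part of the match.
The match spans [1:5] → 'wvyv'.

(1, 5)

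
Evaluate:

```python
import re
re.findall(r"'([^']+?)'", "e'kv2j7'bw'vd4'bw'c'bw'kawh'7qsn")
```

Walking the string: at [1:8] match "'kv2j7'", group 1 = 'kv2j7'; at [10:15] match "'vd4'", group 1 = 'vd4'; at [17:20] match "'c'", group 1 = 'c'; at [22:28] match "'kawh'", group 1 = 'kawh'.
`findall` collects group 1 from each match (4 total).

['kv2j7', 'vd4', 'c', 'kawh']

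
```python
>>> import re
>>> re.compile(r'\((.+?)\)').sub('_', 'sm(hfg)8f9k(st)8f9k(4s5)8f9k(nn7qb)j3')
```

A non-greedy quantifier consumes as few characters as it can — just enough that the remainder of the pattern still matches from where it stops; whatever follows it matches normally.
Each match is replaced by '_'.

'sm_8f9k_8f9k_8f9k_j3'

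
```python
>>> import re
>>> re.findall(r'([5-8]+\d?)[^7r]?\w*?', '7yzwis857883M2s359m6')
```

['7', '857883', '59', '6']

With the lazy modifier that quantifier settles for the fewest repetitions that let the rest of the pattern succeed (the atoms after it are unaffected and can still be greedy).
Because there's exactly one group, `findall` drops the full match and keeps group 1 from each hit.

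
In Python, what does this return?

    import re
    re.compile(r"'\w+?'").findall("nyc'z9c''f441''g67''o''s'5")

["'z9c'", "'f441'", "'g67'", "'o'", "'s'"]

Since nothing is captured, `findall` lists the 5 matched substrings directly.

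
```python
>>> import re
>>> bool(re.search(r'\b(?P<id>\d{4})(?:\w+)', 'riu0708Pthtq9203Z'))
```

This matches a word boundary (`\b`, zero-width); then exactly 4 of a digit (captured as 'id'); then one or more of a word character (non-capturing group).
`re.search` scans for the first position where the pattern succeeds.
Here no position works, so the call returns None, and `bool(None)` is False.

False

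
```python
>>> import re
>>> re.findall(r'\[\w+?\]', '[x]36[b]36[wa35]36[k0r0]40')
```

['[x]', '[b]', '[wa35]', '[k0r0]']

Scanning left to right: at [0:3] → '[x]'; at [5:8] → '[b]'; at [10:16] → '[wa35]'; at [18:24] → '[k0r0]'.
Since nothing is captured, `findall` lists the 4 matched substrings directly.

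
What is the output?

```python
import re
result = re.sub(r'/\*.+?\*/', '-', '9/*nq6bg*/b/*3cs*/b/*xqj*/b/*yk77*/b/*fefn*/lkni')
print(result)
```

A non-greedy quantifier consumes as few characters as it can — just enough that the remainder of the pattern still matches from where it stops; whatever follows it matches normally.
Matches: at [1:10] → '/*nq6bg*/'; at [11:18] → '/*3cs*/'; at [19:26] → '/*xqj*/'; at [27:35] → '/*yk77*/'; at [36:44] → '/*fefn*/'.
Each match is replaced by '-'.

9-b-b-b-b-lkni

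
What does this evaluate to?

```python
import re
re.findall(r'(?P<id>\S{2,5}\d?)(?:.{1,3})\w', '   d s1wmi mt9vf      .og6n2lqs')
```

This matches 2 to 5 of a non-whitespace character, then optionally a digit (captured as 'id'); then 1 to 3 of any character (non-capturing group); then a word character.
With a single group, `findall` returns only what that group captured — 2 items.

['s1wmi', '.og6n2']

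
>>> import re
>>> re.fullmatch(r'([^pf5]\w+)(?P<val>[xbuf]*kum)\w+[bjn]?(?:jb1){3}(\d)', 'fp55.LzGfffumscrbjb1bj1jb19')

This matches any character except [pf5], then one or more of a word character (captured); then zero or more of one of [xbuf], then the literal 'kum' (captured as 'val'); then one or more of a word character, then optionally one of [bjn], then the literal 'jb1' repeated 3 times; then a digit (captured).
`re.fullmatch` requires the pattern to consume the entire string.
Here there's no way to consume every character, so the call returns None.

None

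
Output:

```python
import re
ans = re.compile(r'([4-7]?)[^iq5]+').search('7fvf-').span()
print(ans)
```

(0, 5)

Pattern: optionally a character in [4-7] (captured); then one or more of any character except [iq5].
Unlike `match`, `search` isn't anchored — it looks for the pattern anywhere in the string.
The match spans [0:5] → '7fvf-'.
Captured: group 1 = '7'.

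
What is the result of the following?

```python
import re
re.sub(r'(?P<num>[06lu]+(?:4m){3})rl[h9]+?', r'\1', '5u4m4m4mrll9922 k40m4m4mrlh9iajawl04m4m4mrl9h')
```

'5u4m4m4mrll9922 k40m4m4mrlh9iajawl04m4m4mh'

With the lazy modifier that quantifier settles for the fewest repetitions that let the rest of the pattern succeed (the atoms after it are unaffected and can still be greedy).
The replacement refers to a captured group, so each match is rewritten using its own captured text.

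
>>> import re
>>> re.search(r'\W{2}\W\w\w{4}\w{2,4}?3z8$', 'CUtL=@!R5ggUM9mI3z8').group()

This matches exactly 2 of a non-word character, then a non-word character, then a word character; then exactly 4 of a word character, then 2 to 4 of a word character (lazy), then the literal '3z8'; then anchored at the end.
The match spans [4:19] → '=@!R5ggUM9mI3z8'.

'=@!R5ggUM9mI3z8'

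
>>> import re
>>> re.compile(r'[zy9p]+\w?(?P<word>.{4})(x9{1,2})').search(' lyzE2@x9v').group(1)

'zE2@'

Pattern: one or more of one of [zy9p], then optionally a word character; then exactly 4 of any character (captured as 'word'); then a literal 'x', then 1 to 2 of a literal '9' (captured).
`search` walks the string left to right and returns the first match it finds.
The match spans [2:9] → 'yzE2@x9'.
Captured: group 1 = 'zE2@', group 2 = 'x9'.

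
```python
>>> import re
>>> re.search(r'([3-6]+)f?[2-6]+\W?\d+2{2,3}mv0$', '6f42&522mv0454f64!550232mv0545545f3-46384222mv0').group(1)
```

'545545'

The match spans [27:47] → '545545f3-46384222mv0'.
Captured: group 1 = '545545'.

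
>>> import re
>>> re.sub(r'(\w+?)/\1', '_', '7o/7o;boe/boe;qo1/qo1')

After group 1 captures some text, `\1` only succeeds where that same text appears again.
`sub` substitutes '_' at each match site.

'_;_;_'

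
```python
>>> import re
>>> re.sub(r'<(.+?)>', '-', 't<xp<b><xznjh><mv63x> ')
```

't--- '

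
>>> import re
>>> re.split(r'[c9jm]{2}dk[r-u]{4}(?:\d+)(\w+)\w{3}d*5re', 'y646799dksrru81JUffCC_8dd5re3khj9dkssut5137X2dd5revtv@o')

['y6467', 'JUffCC_8dd5re3khj9dkssut5137X', 'vtv@o']

With a capturing group present, the delimiter's captured portion is kept in the result list.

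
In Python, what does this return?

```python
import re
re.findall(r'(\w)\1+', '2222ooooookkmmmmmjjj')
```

['2', 'o', 'k', 'm', 'j']

A backreference is literal: `\1` must see the identical characters the first group matched.
Walking the string: at [0:4] match '2222', group 1 = '2'; at [4:10] match 'oooooo', group 1 = 'o'; at [10:12] match 'kk', group 1 = 'k'; at [12:17] match 'mmmmm', group 1 = 'm'; at [17:20] match 'jjj', group 1 = 'j'.
`findall` collects group 1 from each match (5 total).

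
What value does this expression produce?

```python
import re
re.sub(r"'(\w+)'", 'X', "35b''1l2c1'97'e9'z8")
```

Matches: at [4:11] → "'1l2c1'"; at [13:17] → "'e9'".
Every occurrence is swapped for 'X'.

"35b'X97Xz8"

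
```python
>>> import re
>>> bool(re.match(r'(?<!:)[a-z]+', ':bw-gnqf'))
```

False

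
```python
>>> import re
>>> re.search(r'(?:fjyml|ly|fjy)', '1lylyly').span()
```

(1, 3)

`re.search` tries every starting position until one works.
The match spans [1:3] → 'ly'.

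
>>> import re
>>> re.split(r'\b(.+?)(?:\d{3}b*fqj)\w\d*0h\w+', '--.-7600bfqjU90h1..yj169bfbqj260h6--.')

With a capturing group present, the delimiter's captured portion is kept in the result list.

['--.-', '7', '..yj169bfbqj260h6--.']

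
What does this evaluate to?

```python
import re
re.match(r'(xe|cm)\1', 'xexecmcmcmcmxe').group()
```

'xexe'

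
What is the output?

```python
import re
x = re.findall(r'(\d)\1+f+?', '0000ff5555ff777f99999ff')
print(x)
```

['0', '5', '7', '9']

The backreference `\1` re-matches whatever the first group consumed, character for character.
Scanning left to right: at [0:5] match '0000f', group 1 = '0'; at [6:11] match '5555f', group 1 = '5'; at [12:16] match '777f', group 1 = '7'; at [16:22] match '99999f', group 1 = '9'.
`findall` collects group 1 from each match (4 total).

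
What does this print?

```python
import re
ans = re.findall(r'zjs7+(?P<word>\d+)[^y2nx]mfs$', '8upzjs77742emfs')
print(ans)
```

['42']

Pattern: the literal 'zjs', then one or more of the literal '7'; then one or more of a digit (captured as 'word'); then any character except [y2nx], then the literal 'mfs'; then anchored at the end.
Scanning left to right: at [3:15] match 'zjs77742emfs', group 1 = '42'.
`findall` collects group 1 from the one match (1 total).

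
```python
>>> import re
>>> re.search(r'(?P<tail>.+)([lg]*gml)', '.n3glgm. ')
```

None

This matches one or more of any character (captured as 'tail'); then zero or more of one of [lg], then the literal 'gml' (captured).
`search` walks the string left to right and returns the first match it finds.
Here the pattern never matches, so the call returns None.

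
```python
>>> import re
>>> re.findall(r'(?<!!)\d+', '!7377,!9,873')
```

A negative assertion filters positions out without eating any characters.
Since nothing is captured, `findall` lists the 2 matched substrings directly.

['377', '873']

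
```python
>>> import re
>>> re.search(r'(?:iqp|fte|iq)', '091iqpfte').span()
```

`|` is ordered: at each position the engine commits to the first alternative that works.
`re.search` tries every starting position until one works.
The match spans [3:6] → 'iqp'.

(3, 6)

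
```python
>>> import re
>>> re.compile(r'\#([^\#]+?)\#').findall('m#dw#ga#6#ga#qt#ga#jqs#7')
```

['dw', '6', 'qt', 'jqs']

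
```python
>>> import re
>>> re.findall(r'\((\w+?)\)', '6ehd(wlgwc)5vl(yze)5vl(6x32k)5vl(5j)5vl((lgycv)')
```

['wlgwc', 'yze', '6x32k', '5j', 'lgycv']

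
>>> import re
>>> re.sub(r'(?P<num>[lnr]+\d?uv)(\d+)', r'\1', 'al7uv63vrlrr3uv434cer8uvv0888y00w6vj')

This matches one or more of one of [lnr], then optionally a digit, then the literal 'uv' (captured as 'num'); then one or more of a digit (captured).
The replacement refers to a captured group, so each match is rewritten using its own captured text.

'al7uvvrlrr3uvcer8uvv0888y00w6vj'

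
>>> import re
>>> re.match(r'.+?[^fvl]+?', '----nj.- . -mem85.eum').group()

'--'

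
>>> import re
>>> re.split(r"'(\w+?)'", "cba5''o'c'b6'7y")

Because the pattern has a capturing group, `split` also inserts each captured text between the pieces.

["cba5'", 'o', 'c', 'b6', '7y']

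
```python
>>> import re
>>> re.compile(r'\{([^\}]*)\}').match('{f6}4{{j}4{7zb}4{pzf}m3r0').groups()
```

('f6',)

`re.match` only tries the pattern at the start of the string.
The match spans [0:4] → '{f6}'.
Captured: group 1 = 'f6'.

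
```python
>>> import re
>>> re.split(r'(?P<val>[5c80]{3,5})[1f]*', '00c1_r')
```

Pattern: 3 to 5 of one of [5c80] (captured as 'val'); then zero or more of one of [1f].
Matches to split on: at [0:4] → '00c1'.
Because the pattern has a capturing group, `split` also inserts each captured text between the pieces.

['', '00c', '_r']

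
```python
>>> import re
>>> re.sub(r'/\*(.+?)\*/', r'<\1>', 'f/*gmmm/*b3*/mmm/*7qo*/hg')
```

A `+?`/`*?`/`{m,n}?` starts at its minimum and grows only as far as needed for what follows to match.
The replacement refers to a captured group, so each match is rewritten using its own captured text.

'f<gmmm/*b3>mmm<7qo>hg'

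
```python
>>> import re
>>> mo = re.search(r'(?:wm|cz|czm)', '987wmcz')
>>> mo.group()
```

'wm'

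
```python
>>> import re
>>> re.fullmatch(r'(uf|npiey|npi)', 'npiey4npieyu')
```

None

`fullmatch` succeeds only if the pattern covers the string from start to end.
Here there's no way to consume every character, so the call returns None.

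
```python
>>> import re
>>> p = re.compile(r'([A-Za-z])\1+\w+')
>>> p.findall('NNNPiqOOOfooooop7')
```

['N']

The backreference `\1` re-matches whatever the first group consumed, character for character.
Walking the string: at [0:17] match 'NNNPiqOOOfooooop7', group 1 = 'N'.
`findall` collects group 1 from the one match (1 total).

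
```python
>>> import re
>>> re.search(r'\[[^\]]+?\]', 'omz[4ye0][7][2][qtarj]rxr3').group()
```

'[4ye0]'

The match spans [3:9] → '[4ye0]'.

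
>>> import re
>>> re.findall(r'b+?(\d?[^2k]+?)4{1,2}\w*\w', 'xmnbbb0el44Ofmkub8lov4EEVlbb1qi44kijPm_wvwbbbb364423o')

The pattern matches one or more of a literal 'b' (lazy); then optionally a digit, then one or more of any character except [2k] (lazy) (captured); then 1 to 2 of the literal '4', then zero or more of a word character, then a word character.
Because the quantifier is non-greedy, it stops expanding at the earliest point where the rest of the pattern can succeed.
Matches: at [3:53] match 'bbb0el44Ofmkub8lov4EEVlbb1qi44kijPm_wvwbbbb364423o', group 1 = 'bb0el'.
Because there's exactly one group, `findall` drops the full match and keeps group 1 from the one hit.

['bb0el']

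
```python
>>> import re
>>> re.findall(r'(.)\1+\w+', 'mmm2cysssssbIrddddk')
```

['m']

A backreference is literal: `\1` must see the identical characters the first group matched.
Matches: at [0:19] match 'mmm2cysssssbIrddddk', group 1 = 'm'.
One capturing group, so `findall` returns just the captured substring from the one match — 1 in all.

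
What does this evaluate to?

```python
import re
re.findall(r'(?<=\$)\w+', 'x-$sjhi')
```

The positive lookaround only admits positions where the adjacent text matches; those characters stay outside the span.
Walking the string: at [3:7] → 'sjhi'.
With no groups in the pattern, `findall` gives back each whole match — 1 here.

['sjhi']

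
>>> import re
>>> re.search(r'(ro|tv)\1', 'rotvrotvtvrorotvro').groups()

`\1` has to match the exact text group 1 already captured.
`search` walks the string left to right and returns the first match it finds.
The match spans [6:10] → 'tvtv'.
Captured: group 1 = 'tv'.

('tv',)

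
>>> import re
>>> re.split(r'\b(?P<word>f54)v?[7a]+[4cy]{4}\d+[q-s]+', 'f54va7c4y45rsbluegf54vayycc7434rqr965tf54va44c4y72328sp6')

['', 'f54', 'bluegf54vayycc7434rqr965tf54va44c4y72328sp6']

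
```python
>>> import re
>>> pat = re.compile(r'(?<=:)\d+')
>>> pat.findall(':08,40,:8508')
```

The positive lookaround only admits positions where the adjacent text matches; those characters stay outside the span.
Scanning left to right: at [1:3] → '08'; at [8:12] → '8508'.
No capturing groups, so `findall` returns the 2 full match strings.

['08', '8508']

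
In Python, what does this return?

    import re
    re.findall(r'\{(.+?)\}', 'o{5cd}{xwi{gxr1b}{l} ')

`findall` collects group 1 from each match (3 total).

['5cd', 'xwi{gxr1b', 'l']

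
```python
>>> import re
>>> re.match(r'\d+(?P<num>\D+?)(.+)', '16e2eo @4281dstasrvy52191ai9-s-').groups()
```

('e', '2eo @4281dstasrvy52191ai9-s-')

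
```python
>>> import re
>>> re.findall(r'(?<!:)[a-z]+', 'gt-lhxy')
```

['gt', 'lhxy']

Because the assertion is negative and zero-width, positions next to the forbidden text are skipped.
Scanning left to right: at [0:2] → 'gt'; at [3:7] → 'lhxy'.
`findall` yields the raw match text (2 of them) because the pattern has no groups.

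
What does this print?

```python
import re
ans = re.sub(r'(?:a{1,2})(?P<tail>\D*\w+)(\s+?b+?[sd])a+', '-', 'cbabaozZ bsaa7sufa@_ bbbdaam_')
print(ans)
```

cb-7suf-m_

The pattern matches 1 to 2 of a literal 'a' (non-capturing group); then zero or more of a non-digit, then one or more of a word character (captured as 'tail'); then one or more of whitespace (lazy), then one or more of the literal 'b' (lazy), then one of [sd] (captured); then one or more of a literal 'a'.
`sub` substitutes '-' at each match site.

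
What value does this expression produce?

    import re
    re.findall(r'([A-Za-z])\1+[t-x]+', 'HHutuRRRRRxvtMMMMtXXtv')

['H', 'R', 'M', 'X']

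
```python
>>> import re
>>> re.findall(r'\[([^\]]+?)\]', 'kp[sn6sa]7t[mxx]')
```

['sn6sa', 'mxx']

`findall` collects group 1 from each match (2 total).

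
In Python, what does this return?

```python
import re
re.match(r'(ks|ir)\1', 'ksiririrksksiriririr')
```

None

After group 1 captures some text, `\1` only succeeds where that same text appears again.
`match` is anchored at position 0; if the pattern doesn't fit there, it returns None.
Here the string doesn't start with a match, so the call returns None.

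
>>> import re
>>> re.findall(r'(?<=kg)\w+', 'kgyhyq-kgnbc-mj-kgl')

The lookaround is zero-width — it requires the adjacent text to match without consuming it, so the asserted text isn't part of the match.
No capturing groups, so `findall` returns the 3 full match strings.

['yhyq', 'nbc', 'l']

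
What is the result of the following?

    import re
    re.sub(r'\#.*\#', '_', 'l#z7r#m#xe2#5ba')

'l_5ba'

Each match is replaced by '_'.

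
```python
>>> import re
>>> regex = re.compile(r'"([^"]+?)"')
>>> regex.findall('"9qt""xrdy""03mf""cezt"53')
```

Because there's exactly one group, `findall` drops the full match and keeps group 1 from each hit.

['9qt', 'xrdy', '03mf', 'cezt']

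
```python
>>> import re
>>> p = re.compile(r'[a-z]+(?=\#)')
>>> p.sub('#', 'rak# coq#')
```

The `(?=…)`/`(?<=…)` assertion just peeks at neighbouring text; it doesn't advance the match position.
Matches: at [0:3] → 'rak'; at [5:8] → 'coq'.
Every occurrence is swapped for '#'.

'## ##'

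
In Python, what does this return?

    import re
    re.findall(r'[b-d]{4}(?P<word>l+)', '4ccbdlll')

The pattern matches exactly 4 of a character in [b-d]; then one or more of a literal 'l' (captured as 'word').
Scanning left to right: at [1:8] match 'ccbdlll', group 1 = 'lll'.
One capturing group, so `findall` returns just the captured substring from the one match — 1 in all.

['lll']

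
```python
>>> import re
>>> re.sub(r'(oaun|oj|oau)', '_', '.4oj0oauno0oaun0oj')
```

'.4_0_o0_0_'

The regex engine tests alternatives in the order written; an earlier branch that matches wins even if a later one would match more.
Matches: at [2:4] → 'oj'; at [5:9] → 'oaun'; at [11:15] → 'oaun'; at [16:18] → 'oj'.
`sub` substitutes '_' at each match site.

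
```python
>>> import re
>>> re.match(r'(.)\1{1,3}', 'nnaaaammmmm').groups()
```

('n',)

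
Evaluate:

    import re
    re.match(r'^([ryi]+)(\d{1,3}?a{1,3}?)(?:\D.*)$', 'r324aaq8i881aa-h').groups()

('r', '324a')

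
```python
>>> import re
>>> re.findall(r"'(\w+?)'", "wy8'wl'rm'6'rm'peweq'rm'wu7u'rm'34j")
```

Scanning left to right: at [3:7] match "'wl'", group 1 = 'wl'; at [9:12] match "'6'", group 1 = '6'; at [14:21] match "'peweq'", group 1 = 'peweq'; at [23:29] match "'wu7u'", group 1 = 'wu7u'.
Because there's exactly one group, `findall` drops the full match and keeps group 1 from each hit.

['wl', '6', 'peweq', 'wu7u']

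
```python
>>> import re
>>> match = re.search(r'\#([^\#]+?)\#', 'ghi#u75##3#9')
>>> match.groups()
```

`re.search` scans for the first position where the pattern succeeds.
The match spans [3:8] → '#u75#'.
Captured: group 1 = 'u75'.

('u75',)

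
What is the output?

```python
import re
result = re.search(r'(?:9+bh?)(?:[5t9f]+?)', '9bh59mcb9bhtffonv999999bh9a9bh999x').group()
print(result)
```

9bh5

The pattern matches one or more of a literal '9', then the literal 'b', then optionally a literal 'h' (non-capturing group); then one or more of one of [5t9f] (lazy) (non-capturing group).
`re.search` scans for the first position where the pattern succeeds.
The match spans [0:4] → '9bh5'.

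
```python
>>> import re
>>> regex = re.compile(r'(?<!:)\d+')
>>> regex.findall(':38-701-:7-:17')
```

The negative lookahead/lookbehind blocks any match where the forbidden context is present.
Matches: at [2:3] → '8'; at [4:7] → '701'; at [13:14] → '7'.
Since nothing is captured, `findall` lists the 3 matched substrings directly.

['8', '701', '7']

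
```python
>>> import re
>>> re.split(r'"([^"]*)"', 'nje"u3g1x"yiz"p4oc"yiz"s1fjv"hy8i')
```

['nje', 'u3g1x', 'yiz', 'p4oc', 'yiz', 's1fjv', 'hy8i']

`re.split` interleaves the captured-group text with the surrounding fragments.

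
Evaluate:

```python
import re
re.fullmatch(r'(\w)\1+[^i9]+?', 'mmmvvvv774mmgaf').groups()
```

('m',)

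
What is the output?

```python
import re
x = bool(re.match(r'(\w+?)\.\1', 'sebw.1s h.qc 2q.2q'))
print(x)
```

False

`re.match` only tries the pattern at the start of the string.
Here position 0 doesn't satisfy it, so the call returns None, and `bool(None)` is False.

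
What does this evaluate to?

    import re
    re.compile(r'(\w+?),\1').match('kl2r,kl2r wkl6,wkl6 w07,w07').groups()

The match spans [0:9] → 'kl2r,kl2r'.
Captured: group 1 = 'kl2r'.

('kl2r',)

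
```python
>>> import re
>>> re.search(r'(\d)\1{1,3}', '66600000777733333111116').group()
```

'666'

The backreference `\1` re-matches whatever the first group consumed, character for character.
The match spans [0:3] → '666'.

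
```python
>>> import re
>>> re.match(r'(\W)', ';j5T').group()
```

';'

This matches a non-word character (captured).
With `match`, the pattern is implicitly anchored at the beginning.
The match spans [0:1] → ';'.
Captured: group 1 = ';'.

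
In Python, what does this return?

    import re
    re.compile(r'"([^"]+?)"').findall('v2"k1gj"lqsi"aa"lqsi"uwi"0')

['k1gj', 'aa', 'uwi']

Walking the string: at [2:8] match '"k1gj"', group 1 = 'k1gj'; at [12:16] match '"aa"', group 1 = 'aa'; at [20:25] match '"uwi"', group 1 = 'uwi'.
With a single group, `findall` returns only what that group captured — 3 items.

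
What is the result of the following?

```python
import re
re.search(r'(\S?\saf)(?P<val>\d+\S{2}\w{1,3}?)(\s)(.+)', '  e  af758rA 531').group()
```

This matches optionally a non-whitespace character, then whitespace, then the literal 'af' (captured); then one or more of a digit, then exactly 2 of a non-whitespace character, then 1 to 3 of a word character (lazy) (captured as 'val'); then whitespace (captured); then one or more of any character (captured).
`re.search` scans for the first position where the pattern succeeds.
The match spans [4:16] → ' af758rA 531'.
Captured: group 1 = ' af', group 2 = '758rA', group 3 = ' ', group 4 = '531'.

' af758rA 531'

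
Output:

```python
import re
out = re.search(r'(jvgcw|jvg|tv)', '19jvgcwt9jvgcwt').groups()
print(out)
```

The regex engine tests alternatives in the order written; an earlier branch that matches wins even if a later one would match more.
`search` walks the string left to right and returns the first match it finds.
The match spans [2:7] → 'jvgcw'.
Captured: group 1 = 'jvgcw'.

('jvgcw',)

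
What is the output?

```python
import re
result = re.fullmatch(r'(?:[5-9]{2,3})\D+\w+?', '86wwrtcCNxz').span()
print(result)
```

(0, 11)

This matches 2 to 3 of a character in [5-9] (non-capturing group); then one or more of a non-digit, then one or more of a word character (lazy).
For `fullmatch`, every character of the input must be accounted for by the pattern.
The match spans [0:11] → '86wwrtcCNxz'.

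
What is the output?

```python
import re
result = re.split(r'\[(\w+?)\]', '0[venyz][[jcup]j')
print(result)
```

['0', 'venyz', '[', 'jcup', 'j']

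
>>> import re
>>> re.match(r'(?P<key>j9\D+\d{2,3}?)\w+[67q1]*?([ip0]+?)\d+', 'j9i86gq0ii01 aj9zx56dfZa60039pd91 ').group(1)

'j9i86'

This matches the literal 'j9', then one or more of a non-digit, then 2 to 3 of a digit (lazy) (captured as 'key'); then one or more of a word character, then zero or more of one of [67q1] (lazy); then one or more of one of [ip0] (lazy) (captured); then one or more of a digit.
`re.match` won't scan ahead — the pattern has to work from the very first character.
The match spans [0:12] → 'j9i86gq0ii01'.
Captured: group 1 = 'j9i86', group 2 = '0'.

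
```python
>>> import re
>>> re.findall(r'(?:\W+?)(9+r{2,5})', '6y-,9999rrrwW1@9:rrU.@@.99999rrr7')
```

This matches one or more of a non-word character (lazy) (non-capturing group); then one or more of the literal '9', then 2 to 5 of the literal 'r' (captured).
Matches: at [2:11] match '-,9999rrr', group 1 = '9999rrr'; at [20:32] match '.@@.99999rrr', group 1 = '99999rrr'.
`findall` collects group 1 from each match (2 total).

['9999rrr', '99999rrr']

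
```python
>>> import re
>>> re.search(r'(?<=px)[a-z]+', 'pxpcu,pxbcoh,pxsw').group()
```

'pcu'

The positive lookaround only admits positions where the adjacent text matches; those characters stay outside the span.
The match spans [2:5] → 'pcu'.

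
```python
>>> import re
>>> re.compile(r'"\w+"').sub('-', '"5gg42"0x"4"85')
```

Matches: at [0:7] → '"5gg42"'; at [9:12] → '"4"'.
Each match is replaced by '-'.

'-0x-85'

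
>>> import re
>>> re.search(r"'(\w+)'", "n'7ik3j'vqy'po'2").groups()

('7ik3j',)

`re.search` tries every starting position until one works.
The match spans [1:8] → "'7ik3j'".
Captured: group 1 = '7ik3j'.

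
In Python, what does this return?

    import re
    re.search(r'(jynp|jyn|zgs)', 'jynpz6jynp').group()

'jynp'

`|` is ordered: at each position the engine commits to the first alternative that works.
`re.search` tries every starting position until one works.
The match spans [0:4] → 'jynp'.
Captured: group 1 = 'jynp'.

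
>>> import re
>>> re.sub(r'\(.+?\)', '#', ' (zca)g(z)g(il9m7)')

' #g#g#'

With the lazy modifier that quantifier settles for the fewest repetitions that let the rest of the pattern succeed (the atoms after it are unaffected and can still be greedy).
`sub` substitutes '#' at each match site.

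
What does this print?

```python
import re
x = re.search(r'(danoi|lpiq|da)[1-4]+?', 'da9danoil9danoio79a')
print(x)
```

None

Here no position works, so the call returns None.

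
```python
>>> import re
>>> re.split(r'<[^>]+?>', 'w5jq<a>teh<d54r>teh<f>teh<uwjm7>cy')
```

['w5jq', 'teh', 'teh', 'teh', 'cy']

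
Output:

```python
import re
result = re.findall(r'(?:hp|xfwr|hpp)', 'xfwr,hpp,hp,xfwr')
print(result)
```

Alternation tries branches left to right and keeps the first one that lets the overall match succeed at that position.
Scanning left to right: at [0:4] → 'xfwr'; at [5:7] → 'hp'; at [9:11] → 'hp'; at [12:16] → 'xfwr'.
With no groups in the pattern, `findall` gives back each whole match — 4 here.

['xfwr', 'hp', 'hp', 'xfwr']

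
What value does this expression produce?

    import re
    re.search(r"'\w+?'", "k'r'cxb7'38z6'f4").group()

"'r'"

The match spans [1:4] → "'r'".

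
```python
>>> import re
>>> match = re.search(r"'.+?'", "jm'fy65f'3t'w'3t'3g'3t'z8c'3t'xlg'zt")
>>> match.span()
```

(2, 9)

`re.search` scans for the first position where the pattern succeeds.
The match spans [2:9] → "'fy65f'".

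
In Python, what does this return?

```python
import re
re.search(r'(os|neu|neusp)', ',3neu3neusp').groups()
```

('neu',)

The match spans [2:5] → 'neu'.
Captured: group 1 = 'neu'.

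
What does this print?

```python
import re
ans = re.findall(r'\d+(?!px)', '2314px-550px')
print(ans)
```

A negative assertion filters positions out without eating any characters.
No capturing groups, so `findall` returns the 2 full match strings.

['231', '55']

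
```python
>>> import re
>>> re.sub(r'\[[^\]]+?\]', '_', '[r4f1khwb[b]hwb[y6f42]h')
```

Matches: at [0:12] → '[r4f1khwb[b]'; at [15:22] → '[y6f42]'.
`sub` substitutes '_' at each match site.

'_hwb_h'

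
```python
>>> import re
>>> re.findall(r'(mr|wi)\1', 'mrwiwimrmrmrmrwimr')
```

['wi', 'mr', 'mr']

After group 1 captures some text, `\1` only succeeds where that same text appears again.
Because there's exactly one group, `findall` drops the full match and keeps group 1 from each hit.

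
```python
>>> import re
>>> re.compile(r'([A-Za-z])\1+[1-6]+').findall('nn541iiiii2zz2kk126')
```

['n', 'i', 'z', 'k']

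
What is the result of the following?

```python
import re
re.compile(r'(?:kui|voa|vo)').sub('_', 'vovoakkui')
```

The regex engine tests alternatives in the order written; an earlier branch that matches wins even if a later one would match more.
Matches: at [0:2] → 'vo'; at [2:5] → 'voa'; at [6:9] → 'kui'.
`sub` substitutes '_' at each match site.

'__k_'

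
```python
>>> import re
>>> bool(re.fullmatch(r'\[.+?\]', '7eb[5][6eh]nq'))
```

For `fullmatch`, every character of the input must be accounted for by the pattern.
Here the pattern can't cover the whole string, so the call returns None, and `bool(None)` is False.

False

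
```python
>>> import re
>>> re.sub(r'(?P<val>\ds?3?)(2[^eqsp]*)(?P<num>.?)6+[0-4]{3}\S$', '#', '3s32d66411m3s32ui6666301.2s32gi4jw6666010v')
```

The pattern matches a digit, then optionally a literal 's', then optionally the literal '3' (captured as 'val'); then a literal '2', then zero or more of any character except [eqsp] (captured); then optionally any character (captured as 'num'); then one or more of a literal '6', then exactly 3 of a character in [0-4], then a non-whitespace character; then anchored at the end.
Every occurrence is swapped for '#'.

'3s32d66411m3s32ui6666301.#'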